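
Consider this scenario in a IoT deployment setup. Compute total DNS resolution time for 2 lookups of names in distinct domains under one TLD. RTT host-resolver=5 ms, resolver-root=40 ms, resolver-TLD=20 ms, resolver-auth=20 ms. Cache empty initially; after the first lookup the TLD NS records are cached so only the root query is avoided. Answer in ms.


Lookup 1 (cold cache): local + root + TLD + auth = 5 + 40 + 20 + 20 = 85 ms
Lookups 2..2 (TLD NS cached -> skip root; new domain -> still ask TLD and auth): local + TLD + auth = 5 + 20 + 20 = 45 ms each
Remaining 1 lookups: 1 * 45 = 45 ms
Total = 85 + 45 = 130 ms

130


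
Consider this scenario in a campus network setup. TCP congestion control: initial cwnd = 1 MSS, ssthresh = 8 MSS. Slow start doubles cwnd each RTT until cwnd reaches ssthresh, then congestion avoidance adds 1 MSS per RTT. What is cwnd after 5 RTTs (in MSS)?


RTT 0: cwnd = 1 MSS (initial)
RTT 1: cwnd = 2 MSS (slow start, doubled)
RTT 2: cwnd = 4 MSS (slow start, doubled)
RTT 3: cwnd = 8 MSS (slow start, doubled)
RTT 4: cwnd = 9 MSS (congestion avoidance, +1)
RTT 5: cwnd = 10 MSS (congestion avoidance, +1)

10


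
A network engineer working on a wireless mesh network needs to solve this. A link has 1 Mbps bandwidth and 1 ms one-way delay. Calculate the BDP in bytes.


Given: bandwidth = 1 Mbps, delay = 1 ms
BDP in bits = 1 * 10^6 * 1 / 1000
BDP in bits = 1000
BDP in bytes = 1000 / 8 = 125

125


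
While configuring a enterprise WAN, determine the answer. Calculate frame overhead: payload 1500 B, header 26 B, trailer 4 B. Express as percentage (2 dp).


Given: payload = 1500 B, header = 26 B, trailer = 4 B
Overhead bytes = header + trailer = 26 + 4 = 30
Total frame = payload + overhead = 1500 + 30 = 1530
Overhead % = 30 / 1530 * 100 = 1.9608% -> 1.96% (2 dp)

1.96


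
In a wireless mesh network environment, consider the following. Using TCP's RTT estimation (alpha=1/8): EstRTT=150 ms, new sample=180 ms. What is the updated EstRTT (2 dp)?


Given: EstRTT = 150 ms, SampleRTT = 180 ms, alpha = 1/8
New EstRTT = (1 - alpha) * EstRTT + alpha * SampleRTT
(7/8) * 150 = 131.25
(1/8) * 180 = 22.5
New EstRTT = 131.25 + 22.5 = 153.75 ms -> 153.75 ms (2 dp)

153.75


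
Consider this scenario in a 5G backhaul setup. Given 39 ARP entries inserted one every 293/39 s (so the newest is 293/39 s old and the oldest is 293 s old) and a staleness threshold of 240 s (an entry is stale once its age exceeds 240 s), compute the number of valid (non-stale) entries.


Ages are k * 293/39 s for k = 1..39 (spacing = 7.5128 s).
Entry k is valid iff k * 293/39 <= 240 iff k <= 39 * 240 / 293 = 31.9454
n_valid = floor(31.9454) = 31
(n_stale = 39 - 31 = 8)

31


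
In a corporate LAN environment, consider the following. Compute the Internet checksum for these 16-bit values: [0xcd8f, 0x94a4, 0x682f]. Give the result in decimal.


Given words: [0xcd8f, 0x94a4, 0x682f]
Step 1: Sum all words
Raw sum = 52623 + 38052 + 26671 = 117346
Step 2: Fold carry: (51810 + 1) = 51811
One's complement = ~51811 & 0xFFFF = 13724

13724


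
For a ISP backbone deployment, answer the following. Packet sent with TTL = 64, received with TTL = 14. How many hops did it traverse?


Given: initial TTL = 64, received TTL = 14
Hops = initial TTL - received TTL
Hops = 64 - 14 = 50

50


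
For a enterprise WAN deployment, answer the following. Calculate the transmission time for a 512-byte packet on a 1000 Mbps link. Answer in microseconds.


Given: packet = 512 bytes, bandwidth = 1000 Mbps
Packet in bits = 512 * 8 = 4096 bits
Bandwidth = 1000 * 10^6 = 1000000000 bps
Time = 4096 / 1000000000 seconds
Time in us = 4096 * 10^6 / 1000000000 = 4.096

4.096


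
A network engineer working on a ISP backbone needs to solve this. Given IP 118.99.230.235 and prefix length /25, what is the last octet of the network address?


Given: IP = 118.99.230.235, prefix = /25
Subnet mask = 255.255.255.128
Last octet of IP: 235
Last octet of mask: 128
Network last octet = 235 AND 128 = 128

128


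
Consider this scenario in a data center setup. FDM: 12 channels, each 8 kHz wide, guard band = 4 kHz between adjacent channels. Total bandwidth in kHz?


Given: 12 channels, 8 kHz each, guard = 4 kHz
Channel bandwidth = 12 * 8 = 96 kHz
Guard bands = 11 gaps * 4 kHz = 44 kHz
Total = 96 + 44 = 140 kHz

140


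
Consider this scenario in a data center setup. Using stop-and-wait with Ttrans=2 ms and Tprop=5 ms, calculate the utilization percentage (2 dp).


Given: Ttrans = 2 ms, Tprop = 5 ms
RTT = 2 * Tprop = 2 * 5 = 10 ms
U = Ttrans / (Ttrans + RTT)
U = 2 / (2 + 10)
U = 2 / 12 = 0.166667
U% = 16.67%

16.67


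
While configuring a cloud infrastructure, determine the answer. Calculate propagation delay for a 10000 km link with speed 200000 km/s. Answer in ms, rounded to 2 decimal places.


Given: distance = 10000 km, speed = 200000 km/s
Delay = distance / speed = 10000 / 200000 seconds
Delay in ms = 10000 * 1000 / 200000
Delay = 50.0000 ms
Rounded to 2 dp = 50.00 ms

50.00


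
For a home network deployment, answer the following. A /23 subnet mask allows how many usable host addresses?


Given: subnet mask /23
Host bits = 32 - 23 = 9
Total addresses = 2^9 = 512
Usable hosts = 512 - 2 (network + broadcast) = 510

510


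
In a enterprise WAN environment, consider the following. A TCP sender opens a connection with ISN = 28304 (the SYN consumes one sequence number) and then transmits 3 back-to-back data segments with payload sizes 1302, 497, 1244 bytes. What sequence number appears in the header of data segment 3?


The SYN occupies sequence number ISN = 28304, so the first data byte is ISN + 1 = 28305.
SEQ of data segment i = (ISN + 1) + sum of payload sizes of segments 1..i-1.
Segment 1: SEQ = 28305, payload = 1302 bytes
Segment 2: SEQ = 29607, payload = 497 bytes
Segment 3: SEQ = 30104, payload = 1244 bytes
SEQ of segment 3 = 28305 + 1302 + 497 = 30104

30104


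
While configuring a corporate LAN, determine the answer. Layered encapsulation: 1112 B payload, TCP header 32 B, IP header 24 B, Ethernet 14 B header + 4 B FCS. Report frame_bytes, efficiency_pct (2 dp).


TCP segment = 1112 + 32 = 1144 B
IP packet = 1144 + 24 = 1168 B
Ethernet frame = 1168 + 14 + 4 = 1186 B
Efficiency = app / frame = 1112 / 1186 = 0.937605 = 93.7605% -> 93.76% (2 dp)

1186, 93.76


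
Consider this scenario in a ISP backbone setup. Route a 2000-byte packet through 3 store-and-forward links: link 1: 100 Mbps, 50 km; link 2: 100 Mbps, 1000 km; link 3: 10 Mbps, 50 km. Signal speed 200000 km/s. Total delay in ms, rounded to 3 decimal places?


Packet = 2000 bytes = 16000 bits. Store-and-forward: sum (t_trans + t_prop) per link.
Link 1: t_trans = 16000/(100*10^6) s = 0.1600 ms; t_prop = 50/200000 s = 0.2500 ms; subtotal = 0.4100 ms
Link 2: t_trans = 16000/(100*10^6) s = 0.1600 ms; t_prop = 1000/200000 s = 5.0000 ms; subtotal = 5.1600 ms
Link 3: t_trans = 16000/(10*10^6) s = 1.6000 ms; t_prop = 50/200000 s = 0.2500 ms; subtotal = 1.8500 ms
End-to-end = 0.4100 + 5.1600 + 1.8500 = 7.4200 ms -> 7.420 ms (3 dp)

7.420


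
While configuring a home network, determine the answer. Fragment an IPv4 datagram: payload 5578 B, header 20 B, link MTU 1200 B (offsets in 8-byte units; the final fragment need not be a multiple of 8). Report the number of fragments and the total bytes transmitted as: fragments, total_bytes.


Max data per non-final fragment = floor((MTU - header)/8)*8 = floor((1200 - 20)/8)*8 = floor(1180/8)*8 = 1176 B
Final fragment needs no 8-byte alignment: it can carry up to MTU - header = 1180 B
Non-final fragments needed = ceil((payload - 1180) / 1176) = ceil(4398/1176) = ceil(3.7398) = 4
Number of fragments = 4 + 1 = 5
Fragment sizes (data): 4 * 1176 B + 874 B (last, 874 <= 1180 OK)
Total bytes sent = payload + n_frags * header = 5578 + 5*20 = 5578 + 100 = 5678 B

5, 5678


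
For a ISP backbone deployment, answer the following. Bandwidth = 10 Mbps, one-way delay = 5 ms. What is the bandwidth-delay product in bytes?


Given: bandwidth = 10 Mbps, delay = 5 ms
BDP in bits = 10 * 10^6 * 5 / 1000
BDP in bits = 50000
BDP in bytes = 50000 / 8 = 6250

6250


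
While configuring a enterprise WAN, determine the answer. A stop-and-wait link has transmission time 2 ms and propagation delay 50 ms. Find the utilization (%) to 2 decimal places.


Given: Ttrans = 2 ms, Tprop = 50 ms
RTT = 2 * Tprop = 2 * 50 = 100 ms
U = Ttrans / (Ttrans + RTT)
U = 2 / (2 + 100)
U = 2 / 102 = 0.019608
U% = 1.96%

1.96


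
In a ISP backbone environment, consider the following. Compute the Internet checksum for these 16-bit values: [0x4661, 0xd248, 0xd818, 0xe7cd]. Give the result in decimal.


Given words: [0x4661, 0xd248, 0xd818, 0xe7cd]
Step 1: Sum all words
Raw sum = 18017 + 53832 + 55320 + 59341 = 186510
Step 2: Fold carry: (55438 + 2) = 55440
One's complement = ~55440 & 0xFFFF = 10095

10095


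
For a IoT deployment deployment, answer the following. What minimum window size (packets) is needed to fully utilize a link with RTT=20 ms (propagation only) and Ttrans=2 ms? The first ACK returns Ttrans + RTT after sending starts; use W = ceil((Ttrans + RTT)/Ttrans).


Given: Ttrans = 2 ms, RTT = 20 ms (= 2 * Tprop, Tprop = 10 ms)
Time until first ACK returns = Ttrans + RTT = 2 + 20 = 22 ms
Need W * Ttrans >= Ttrans + RTT  ->  W >= (Ttrans + RTT) / Ttrans
(Ttrans + RTT) / Ttrans = 22 / 2 = 11
W_min = ceil(11) = 11

11


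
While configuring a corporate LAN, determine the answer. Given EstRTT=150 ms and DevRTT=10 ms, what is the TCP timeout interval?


Given: EstRTT = 150 ms, DevRTT = 10 ms
Timeout = EstRTT + 4 * DevRTT
4 * DevRTT = 4 * 10 = 40
Timeout = 150 + 40 = 190 ms

190


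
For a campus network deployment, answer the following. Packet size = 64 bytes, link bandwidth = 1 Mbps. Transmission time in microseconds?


Given: packet = 64 bytes, bandwidth = 1 Mbps
Packet in bits = 64 * 8 = 512 bits
Bandwidth = 1 * 10^6 = 1000000 bps
Time = 512 / 1000000 seconds
Time in us = 512 * 10^6 / 1000000 = 512

512


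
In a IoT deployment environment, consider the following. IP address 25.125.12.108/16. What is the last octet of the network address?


Given: IP = 25.125.12.108, prefix = /16
Subnet mask = 255.255.0.0
Last octet of IP: 108
Last octet of mask: 0
Network last octet = 108 AND 0 = 0

0


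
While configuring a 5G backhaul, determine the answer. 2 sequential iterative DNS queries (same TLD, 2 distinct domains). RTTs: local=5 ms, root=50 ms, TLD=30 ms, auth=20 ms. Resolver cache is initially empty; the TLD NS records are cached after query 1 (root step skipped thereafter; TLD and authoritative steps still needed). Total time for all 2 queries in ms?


Lookup 1 (cold cache): local + root + TLD + auth = 5 + 50 + 30 + 20 = 105 ms
Lookups 2..2 (TLD NS cached -> skip root; new domain -> still ask TLD and auth): local + TLD + auth = 5 + 30 + 20 = 55 ms each
Remaining 1 lookups: 1 * 55 = 55 ms
Total = 105 + 55 = 160 ms

160


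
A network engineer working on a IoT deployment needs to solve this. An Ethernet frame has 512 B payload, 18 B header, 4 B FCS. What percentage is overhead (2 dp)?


Given: payload = 512 B, header = 18 B, trailer = 4 B
Overhead bytes = header + trailer = 18 + 4 = 22
Total frame = payload + overhead = 512 + 22 = 534
Overhead % = 22 / 534 * 100 = 4.1199% -> 4.12% (2 dp)

4.12


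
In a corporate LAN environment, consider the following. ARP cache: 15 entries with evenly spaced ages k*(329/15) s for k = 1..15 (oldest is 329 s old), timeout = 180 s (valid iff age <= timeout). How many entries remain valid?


Ages are k * 329/15 s for k = 1..15 (spacing = 21.9333 s).
Entry k is valid iff k * 329/15 <= 180 iff k <= 15 * 180 / 329 = 8.2067
n_valid = floor(8.2067) = 8
(n_stale = 15 - 8 = 7)

8


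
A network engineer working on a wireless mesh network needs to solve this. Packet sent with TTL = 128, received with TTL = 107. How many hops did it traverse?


Given: initial TTL = 128, received TTL = 107
Hops = initial TTL - received TTL
Hops = 128 - 107 = 21

21


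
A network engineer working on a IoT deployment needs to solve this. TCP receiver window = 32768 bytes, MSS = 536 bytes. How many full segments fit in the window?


Given: RWND = 32768 bytes, MSS = 536 bytes
Full segments = floor(RWND / MSS)
Full segments = floor(32768 / 536)
Full segments = floor(61.1343) = 61

61


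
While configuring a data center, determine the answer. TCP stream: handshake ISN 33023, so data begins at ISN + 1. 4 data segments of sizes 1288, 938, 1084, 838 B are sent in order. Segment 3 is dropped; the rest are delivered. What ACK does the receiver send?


SYN uses sequence number 33023; first data byte = ISN + 1 = 33024.
Segment 1: SEQ = 33024, len = 1288 B, covers [33024, 34311]
Segment 2: SEQ = 34312, len = 938 B, covers [34312, 35249]
Segment 3: SEQ = 35250, len = 1084 B, covers [35250, 36333] [LOST]
Segment 4: SEQ = 36334, len = 838 B, covers [36334, 37171]
In-order data received: bytes [33024, 35249] (segments 1..2).
Segment 3 missing -> gap begins at byte 35250; later segments buffered out of order.
Cumulative ACK = next expected in-order byte = 33024 + 1288 + 938 = 35250

35250


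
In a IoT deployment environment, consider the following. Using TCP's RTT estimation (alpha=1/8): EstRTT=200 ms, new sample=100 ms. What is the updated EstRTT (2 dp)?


Given: EstRTT = 200 ms, SampleRTT = 100 ms, alpha = 1/8
New EstRTT = (1 - alpha) * EstRTT + alpha * SampleRTT
(7/8) * 200 = 175
(1/8) * 100 = 12.5
New EstRTT = 175 + 12.5 = 187.5 ms -> 187.50 ms (2 dp)

187.50


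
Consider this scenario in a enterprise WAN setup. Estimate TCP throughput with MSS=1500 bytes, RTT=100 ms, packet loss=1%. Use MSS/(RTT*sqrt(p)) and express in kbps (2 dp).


Given: MSS = 1500 bytes, RTT = 100 ms, loss = 1%
RTT in seconds = 100 / 1000 = 0.1
Loss rate = 1% = 0.01
sqrt(loss) = sqrt(0.01) = 0.1
Throughput (bytes/s) = 1500 / (0.1 * 0.1) = 150000.0000
Throughput (kbps) = 150000.0000 * 8 / 1000 = 1200.000000 -> 1200.00 kbps (2 dp)

1200.00


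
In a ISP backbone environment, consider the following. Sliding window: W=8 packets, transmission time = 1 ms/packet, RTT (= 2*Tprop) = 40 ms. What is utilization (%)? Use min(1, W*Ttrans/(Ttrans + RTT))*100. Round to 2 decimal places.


Given: W = 8, Ttrans = 1 ms, RTT = 40 ms (= 2 * Tprop, Tprop = 20 ms)
Cycle time = Ttrans + RTT = 1 + 40 = 41 ms (first packet sent until its ACK returns)
W * Ttrans = 8 * 1 = 8 ms of sending per cycle
W * Ttrans / (Ttrans + RTT) = 8 / 41 = 0.195122
U = min(1, 0.195122) = 0.195122
U% = 19.51%

19.51


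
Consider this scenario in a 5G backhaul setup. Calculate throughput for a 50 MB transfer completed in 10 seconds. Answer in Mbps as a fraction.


Given: file = 50 MB, time = 10 s
File in Mb = 50 * 8 = 400 Mb
Throughput = 400 / 10 Mbps
Throughput = 40 Mbps

40


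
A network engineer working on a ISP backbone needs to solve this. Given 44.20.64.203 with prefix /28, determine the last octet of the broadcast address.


Given: IP = 44.20.64.203, prefix = /28
Host bits = 32 - 28 = 4
Network last octet = 203 AND mask = 192
Host part size = 2^4 - 1 = 15
Broadcast last octet = 192 OR 15 = 207

207


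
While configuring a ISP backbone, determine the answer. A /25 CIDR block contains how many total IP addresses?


Given: CIDR prefix /25
Host bits = 32 - 25 = 7
Total addresses = 2^7 = 128

128


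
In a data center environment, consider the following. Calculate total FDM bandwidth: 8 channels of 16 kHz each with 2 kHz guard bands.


Given: 8 channels, 16 kHz each, guard = 2 kHz
Channel bandwidth = 8 * 16 = 128 kHz
Guard bands = 7 gaps * 2 kHz = 14 kHz
Total = 128 + 14 = 142 kHz

142


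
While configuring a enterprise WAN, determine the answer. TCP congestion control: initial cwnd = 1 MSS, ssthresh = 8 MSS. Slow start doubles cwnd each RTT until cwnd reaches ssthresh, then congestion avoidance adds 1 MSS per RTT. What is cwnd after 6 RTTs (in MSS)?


RTT 0: cwnd = 1 MSS (initial)
RTT 1: cwnd = 2 MSS (slow start, doubled)
RTT 2: cwnd = 4 MSS (slow start, doubled)
RTT 3: cwnd = 8 MSS (slow start, doubled)
RTT 4: cwnd = 9 MSS (congestion avoidance, +1)
RTT 5: cwnd = 10 MSS (congestion avoidance, +1)
RTT 6: cwnd = 11 MSS (congestion avoidance, +1)

11


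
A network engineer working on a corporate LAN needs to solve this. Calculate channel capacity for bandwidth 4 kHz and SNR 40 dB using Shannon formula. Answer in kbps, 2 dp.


Given: B = 4 kHz, SNR = 40 dB
SNR linear = 10^(40/10) = 10000
1 + SNR = 10001
log2(10001) = 13.2878566418
C = 4 * 1000 * 13.2878566418 = 53151.4266 bps
C = 53.151427 kbps -> 53.15 kbps (2 dp)

53.15


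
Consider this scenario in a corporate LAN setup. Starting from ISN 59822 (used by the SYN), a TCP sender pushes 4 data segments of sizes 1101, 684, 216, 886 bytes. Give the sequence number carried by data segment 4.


The SYN occupies sequence number ISN = 59822, so the first data byte is ISN + 1 = 59823.
SEQ of data segment i = (ISN + 1) + sum of payload sizes of segments 1..i-1.
Segment 1: SEQ = 59823, payload = 1101 bytes
Segment 2: SEQ = 60924, payload = 684 bytes
Segment 3: SEQ = 61608, payload = 216 bytes
Segment 4: SEQ = 61824, payload = 886 bytes
SEQ of segment 4 = 59823 + 1101 + 684 + 216 = 61824

61824


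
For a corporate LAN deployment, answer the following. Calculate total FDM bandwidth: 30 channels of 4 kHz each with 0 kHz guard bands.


Given: 30 channels, 4 kHz each, guard = 0 kHz
Channel bandwidth = 30 * 4 = 120 kHz
Guard bands = 29 gaps * 0 kHz = 0 kHz
Total = 120 + 0 = 120 kHz

120


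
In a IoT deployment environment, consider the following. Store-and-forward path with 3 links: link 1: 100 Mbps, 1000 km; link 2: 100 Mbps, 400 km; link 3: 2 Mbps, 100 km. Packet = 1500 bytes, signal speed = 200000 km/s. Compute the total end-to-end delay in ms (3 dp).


Packet = 1500 bytes = 12000 bits. Store-and-forward: sum (t_trans + t_prop) per link.
Link 1: t_trans = 12000/(100*10^6) s = 0.1200 ms; t_prop = 1000/200000 s = 5.0000 ms; subtotal = 5.1200 ms
Link 2: t_trans = 12000/(100*10^6) s = 0.1200 ms; t_prop = 400/200000 s = 2.0000 ms; subtotal = 2.1200 ms
Link 3: t_trans = 12000/(2*10^6) s = 6.0000 ms; t_prop = 100/200000 s = 0.5000 ms; subtotal = 6.5000 ms
End-to-end = 5.1200 + 2.1200 + 6.5000 = 13.7400 ms -> 13.740 ms (3 dp)

13.740


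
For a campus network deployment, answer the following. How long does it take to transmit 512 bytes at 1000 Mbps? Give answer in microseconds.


Given: packet = 512 bytes, bandwidth = 1000 Mbps
Packet in bits = 512 * 8 = 4096 bits
Bandwidth = 1000 * 10^6 = 1000000000 bps
Time = 4096 / 1000000000 seconds
Time in us = 4096 * 10^6 / 1000000000 = 4.096

4.096


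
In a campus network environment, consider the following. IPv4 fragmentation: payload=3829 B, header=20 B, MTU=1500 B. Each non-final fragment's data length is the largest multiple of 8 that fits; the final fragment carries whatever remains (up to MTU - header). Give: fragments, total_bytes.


Max data per non-final fragment = floor((MTU - header)/8)*8 = floor((1500 - 20)/8)*8 = floor(1480/8)*8 = 1480 B
Final fragment needs no 8-byte alignment: it can carry up to MTU - header = 1480 B
Non-final fragments needed = ceil((payload - 1480) / 1480) = ceil(2349/1480) = ceil(1.5872) = 2
Number of fragments = 2 + 1 = 3
Fragment sizes (data): 2 * 1480 B + 869 B (last, 869 <= 1480 OK)
Total bytes sent = payload + n_frags * header = 3829 + 3*20 = 3829 + 60 = 3889 B

3, 3889


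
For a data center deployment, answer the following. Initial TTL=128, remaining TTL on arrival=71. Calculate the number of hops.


Given: initial TTL = 128, received TTL = 71
Hops = initial TTL - received TTL
Hops = 128 - 71 = 57

57


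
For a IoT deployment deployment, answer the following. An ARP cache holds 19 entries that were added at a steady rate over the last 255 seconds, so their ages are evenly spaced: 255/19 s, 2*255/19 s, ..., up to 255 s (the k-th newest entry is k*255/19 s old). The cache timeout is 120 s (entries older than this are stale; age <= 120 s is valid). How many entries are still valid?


Ages are k * 255/19 s for k = 1..19 (spacing = 13.4211 s).
Entry k is valid iff k * 255/19 <= 120 iff k <= 19 * 120 / 255 = 8.9412
n_valid = floor(8.9412) = 8
(n_stale = 19 - 8 = 11)

8


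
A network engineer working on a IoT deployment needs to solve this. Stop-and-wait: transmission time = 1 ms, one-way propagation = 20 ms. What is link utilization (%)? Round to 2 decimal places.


Given: Ttrans = 1 ms, Tprop = 20 ms
RTT = 2 * Tprop = 2 * 20 = 40 ms
U = Ttrans / (Ttrans + RTT)
U = 1 / (1 + 40)
U = 1 / 41 = 0.02439
U% = 2.44%

2.44


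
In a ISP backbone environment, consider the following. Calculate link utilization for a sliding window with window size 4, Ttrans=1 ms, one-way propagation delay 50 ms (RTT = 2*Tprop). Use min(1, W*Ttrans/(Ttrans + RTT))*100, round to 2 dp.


Given: W = 4, Ttrans = 1 ms, RTT = 100 ms (= 2 * Tprop, Tprop = 50 ms)
Cycle time = Ttrans + RTT = 1 + 100 = 101 ms (first packet sent until its ACK returns)
W * Ttrans = 4 * 1 = 4 ms of sending per cycle
W * Ttrans / (Ttrans + RTT) = 4 / 101 = 0.039604
U = min(1, 0.039604) = 0.039604
U% = 3.96%

3.96


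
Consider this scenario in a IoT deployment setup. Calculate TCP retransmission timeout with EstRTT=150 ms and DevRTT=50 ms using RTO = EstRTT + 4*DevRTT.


Given: EstRTT = 150 ms, DevRTT = 50 ms
Timeout = EstRTT + 4 * DevRTT
4 * DevRTT = 4 * 50 = 200
Timeout = 150 + 200 = 350 ms

350


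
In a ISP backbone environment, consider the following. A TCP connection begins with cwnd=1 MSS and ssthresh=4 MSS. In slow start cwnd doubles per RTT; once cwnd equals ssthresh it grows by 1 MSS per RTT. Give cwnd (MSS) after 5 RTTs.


RTT 0: cwnd = 1 MSS (initial)
RTT 1: cwnd = 2 MSS (slow start, doubled)
RTT 2: cwnd = 4 MSS (slow start, doubled)
RTT 3: cwnd = 5 MSS (congestion avoidance, +1)
RTT 4: cwnd = 6 MSS (congestion avoidance, +1)
RTT 5: cwnd = 7 MSS (congestion avoidance, +1)

7


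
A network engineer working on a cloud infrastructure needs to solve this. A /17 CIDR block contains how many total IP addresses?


Given: CIDR prefix /17
Host bits = 32 - 17 = 15
Total addresses = 2^15 = 32768

32768


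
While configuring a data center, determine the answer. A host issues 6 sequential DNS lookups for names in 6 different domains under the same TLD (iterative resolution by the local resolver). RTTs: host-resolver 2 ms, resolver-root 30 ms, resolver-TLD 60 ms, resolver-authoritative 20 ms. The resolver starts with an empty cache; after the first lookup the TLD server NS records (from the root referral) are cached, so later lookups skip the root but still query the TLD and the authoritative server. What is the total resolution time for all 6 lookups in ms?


Lookup 1 (cold cache): local + root + TLD + auth = 2 + 30 + 60 + 20 = 112 ms
Lookups 2..6 (TLD NS cached -> skip root; new domain -> still ask TLD and auth): local + TLD + auth = 2 + 60 + 20 = 82 ms each
Remaining 5 lookups: 5 * 82 = 410 ms
Total = 112 + 410 = 522 ms

522


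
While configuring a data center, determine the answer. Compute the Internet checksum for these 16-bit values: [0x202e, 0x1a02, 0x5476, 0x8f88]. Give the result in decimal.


Given words: [0x202e, 0x1a02, 0x5476, 0x8f88]
Step 1: Sum all words
Raw sum = 8238 + 6658 + 21622 + 36744 = 73262
Step 2: Fold carry: (7726 + 1) = 7727
One's complement = ~7727 & 0xFFFF = 57808

57808


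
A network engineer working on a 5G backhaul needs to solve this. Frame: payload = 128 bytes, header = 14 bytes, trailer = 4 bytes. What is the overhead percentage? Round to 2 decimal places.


Given: payload = 128 B, header = 14 B, trailer = 4 B
Overhead bytes = header + trailer = 14 + 4 = 18
Total frame = payload + overhead = 128 + 18 = 146
Overhead % = 18 / 146 * 100 = 12.3288% -> 12.33% (2 dp)

12.33


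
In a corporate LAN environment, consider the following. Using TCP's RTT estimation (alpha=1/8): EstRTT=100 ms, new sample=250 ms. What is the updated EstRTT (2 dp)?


Given: EstRTT = 100 ms, SampleRTT = 250 ms, alpha = 1/8
New EstRTT = (1 - alpha) * EstRTT + alpha * SampleRTT
(7/8) * 100 = 87.5
(1/8) * 250 = 31.25
New EstRTT = 87.5 + 31.25 = 118.75 ms -> 118.75 ms (2 dp)

118.75


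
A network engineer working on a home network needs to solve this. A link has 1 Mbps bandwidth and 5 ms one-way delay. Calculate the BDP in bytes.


Given: bandwidth = 1 Mbps, delay = 5 ms
BDP in bits = 1 * 10^6 * 5 / 1000
BDP in bits = 5000
BDP in bytes = 5000 / 8 = 625

625


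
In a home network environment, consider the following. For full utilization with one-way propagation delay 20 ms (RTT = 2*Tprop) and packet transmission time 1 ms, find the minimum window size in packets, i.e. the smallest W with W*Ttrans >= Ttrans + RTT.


Given: Ttrans = 1 ms, RTT = 40 ms (= 2 * Tprop, Tprop = 20 ms)
Time until first ACK returns = Ttrans + RTT = 1 + 40 = 41 ms
Need W * Ttrans >= Ttrans + RTT  ->  W >= (Ttrans + RTT) / Ttrans
(Ttrans + RTT) / Ttrans = 41 / 1 = 41
W_min = ceil(41) = 41

41


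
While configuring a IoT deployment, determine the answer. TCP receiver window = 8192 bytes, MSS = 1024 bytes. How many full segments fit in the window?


Given: RWND = 8192 bytes, MSS = 1024 bytes
Full segments = floor(RWND / MSS)
Full segments = floor(8192 / 1024)
Full segments = floor(8.0) = 8

8


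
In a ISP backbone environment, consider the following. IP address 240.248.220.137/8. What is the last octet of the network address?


Given: IP = 240.248.220.137, prefix = /8
Subnet mask = 255.0.0.0
Last octet of IP: 137
Last octet of mask: 0
Network last octet = 137 AND 0 = 0

0


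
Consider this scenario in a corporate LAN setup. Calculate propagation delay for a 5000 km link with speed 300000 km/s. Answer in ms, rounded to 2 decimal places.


Given: distance = 5000 km, speed = 300000 km/s
Delay = distance / speed = 5000 / 300000 seconds
Delay in ms = 5000 * 1000 / 300000
Delay = 16.6667 ms
Rounded to 2 dp = 16.67 ms

16.67


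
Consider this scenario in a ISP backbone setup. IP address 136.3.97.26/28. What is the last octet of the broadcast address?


Given: IP = 136.3.97.26, prefix = /28
Host bits = 32 - 28 = 4
Network last octet = 26 AND mask = 16
Host part size = 2^4 - 1 = 15
Broadcast last octet = 16 OR 15 = 31

31


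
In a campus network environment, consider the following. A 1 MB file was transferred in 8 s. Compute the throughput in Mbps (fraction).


Given: file = 1 MB, time = 8 s
File in Mb = 1 * 8 = 8 Mb
Throughput = 8 / 8 Mbps
Throughput = 1 Mbps

1


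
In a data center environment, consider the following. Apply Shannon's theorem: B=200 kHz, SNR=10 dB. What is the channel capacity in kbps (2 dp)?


Given: B = 200 kHz, SNR = 10 dB
SNR linear = 10^(10/10) = 10
1 + SNR = 11
log2(11) = 3.4594316186
C = 200 * 1000 * 3.4594316186 = 691886.3237 bps
C = 691.886324 kbps -> 691.89 kbps (2 dp)

691.89


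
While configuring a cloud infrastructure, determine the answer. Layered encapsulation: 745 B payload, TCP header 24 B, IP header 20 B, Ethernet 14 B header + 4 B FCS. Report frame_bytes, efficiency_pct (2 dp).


TCP segment = 745 + 24 = 769 B
IP packet = 769 + 20 = 789 B
Ethernet frame = 789 + 14 + 4 = 807 B
Efficiency = app / frame = 745 / 807 = 0.923172 = 92.3172% -> 92.32% (2 dp)

807, 92.32


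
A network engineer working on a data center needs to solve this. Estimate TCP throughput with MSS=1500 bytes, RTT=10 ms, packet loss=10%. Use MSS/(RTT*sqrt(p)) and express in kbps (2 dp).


Given: MSS = 1500 bytes, RTT = 10 ms, loss = 10%
RTT in seconds = 10 / 1000 = 0.01
Loss rate = 10% = 0.1
sqrt(loss) = sqrt(0.1) = 0.316227766017
Throughput (bytes/s) = 1500 / (0.01 * 0.316227766017) = 474341.6490
Throughput (kbps) = 474341.6490 * 8 / 1000 = 3794.733192 -> 3794.73 kbps (2 dp)

3794.73


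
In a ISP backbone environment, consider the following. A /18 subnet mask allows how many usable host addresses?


Given: subnet mask /18
Host bits = 32 - 18 = 14
Total addresses = 2^14 = 16384
Usable hosts = 16384 - 2 (network + broadcast) = 16382

16382


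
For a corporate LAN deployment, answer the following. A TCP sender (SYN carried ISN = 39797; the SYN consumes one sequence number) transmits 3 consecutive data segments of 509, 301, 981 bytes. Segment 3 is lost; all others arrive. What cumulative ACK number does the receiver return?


SYN uses sequence number 39797; first data byte = ISN + 1 = 39798.
Segment 1: SEQ = 39798, len = 509 B, covers [39798, 40306]
Segment 2: SEQ = 40307, len = 301 B, covers [40307, 40607]
Segment 3: SEQ = 40608, len = 981 B, covers [40608, 41588] [LOST]
In-order data received: bytes [39798, 40607] (segments 1..2).
Segment 3 missing -> gap begins at byte 40608.
Cumulative ACK = next expected in-order byte = 39798 + 509 + 301 = 40608

40608


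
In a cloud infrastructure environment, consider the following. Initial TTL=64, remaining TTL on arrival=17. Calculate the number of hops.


Given: initial TTL = 64, received TTL = 17
Hops = initial TTL - received TTL
Hops = 64 - 17 = 47

47


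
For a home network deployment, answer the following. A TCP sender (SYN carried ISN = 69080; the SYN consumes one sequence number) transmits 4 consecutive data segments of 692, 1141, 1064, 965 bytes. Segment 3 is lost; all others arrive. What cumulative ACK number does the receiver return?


SYN uses sequence number 69080; first data byte = ISN + 1 = 69081.
Segment 1: SEQ = 69081, len = 692 B, covers [69081, 69772]
Segment 2: SEQ = 69773, len = 1141 B, covers [69773, 70913]
Segment 3: SEQ = 70914, len = 1064 B, covers [70914, 71977] [LOST]
Segment 4: SEQ = 71978, len = 965 B, covers [71978, 72942]
In-order data received: bytes [69081, 70913] (segments 1..2).
Segment 3 missing -> gap begins at byte 70914; later segments buffered out of order.
Cumulative ACK = next expected in-order byte = 69081 + 692 + 1141 = 70914

70914


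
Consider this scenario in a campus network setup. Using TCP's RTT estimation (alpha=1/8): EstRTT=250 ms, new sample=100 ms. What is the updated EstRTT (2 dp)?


Given: EstRTT = 250 ms, SampleRTT = 100 ms, alpha = 1/8
New EstRTT = (1 - alpha) * EstRTT + alpha * SampleRTT
(7/8) * 250 = 218.75
(1/8) * 100 = 12.5
New EstRTT = 218.75 + 12.5 = 231.25 ms -> 231.25 ms (2 dp)

231.25


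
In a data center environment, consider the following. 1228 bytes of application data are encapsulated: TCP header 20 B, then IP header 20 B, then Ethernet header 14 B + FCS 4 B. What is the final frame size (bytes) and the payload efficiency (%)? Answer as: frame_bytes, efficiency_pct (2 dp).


TCP segment = 1228 + 20 = 1248 B
IP packet = 1248 + 20 = 1268 B
Ethernet frame = 1268 + 14 + 4 = 1286 B
Efficiency = app / frame = 1228 / 1286 = 0.954899 = 95.4899% -> 95.49% (2 dp)

1286, 95.49


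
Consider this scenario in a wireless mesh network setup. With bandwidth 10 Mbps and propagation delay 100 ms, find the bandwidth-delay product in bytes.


Given: bandwidth = 10 Mbps, delay = 100 ms
BDP in bits = 10 * 10^6 * 100 / 1000
BDP in bits = 1000000
BDP in bytes = 1000000 / 8 = 125000

125000


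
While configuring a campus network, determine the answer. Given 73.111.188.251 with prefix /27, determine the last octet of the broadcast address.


Given: IP = 73.111.188.251, prefix = /27
Host bits = 32 - 27 = 5
Network last octet = 251 AND mask = 224
Host part size = 2^5 - 1 = 31
Broadcast last octet = 224 OR 31 = 255

255


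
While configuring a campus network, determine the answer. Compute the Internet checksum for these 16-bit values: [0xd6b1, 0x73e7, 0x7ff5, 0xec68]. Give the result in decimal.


Given words: [0xd6b1, 0x73e7, 0x7ff5, 0xec68]
Step 1: Sum all words
Raw sum = 54961 + 29671 + 32757 + 60520 = 177909
Step 2: Fold carry: (46837 + 2) = 46839
One's complement = ~46839 & 0xFFFF = 18696

18696


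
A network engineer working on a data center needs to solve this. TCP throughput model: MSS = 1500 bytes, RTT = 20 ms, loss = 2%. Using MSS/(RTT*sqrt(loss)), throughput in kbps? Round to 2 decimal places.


Given: MSS = 1500 bytes, RTT = 20 ms, loss = 2%
RTT in seconds = 20 / 1000 = 0.02
Loss rate = 2% = 0.02
sqrt(loss) = sqrt(0.02) = 0.141421356237
Throughput (bytes/s) = 1500 / (0.02 * 0.141421356237) = 530330.0859
Throughput (kbps) = 530330.0859 * 8 / 1000 = 4242.640687 -> 4242.64 kbps (2 dp)

4242.64


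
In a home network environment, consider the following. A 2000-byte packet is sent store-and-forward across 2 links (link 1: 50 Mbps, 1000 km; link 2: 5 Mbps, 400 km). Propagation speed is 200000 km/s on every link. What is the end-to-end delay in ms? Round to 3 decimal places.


Packet = 2000 bytes = 16000 bits. Store-and-forward: sum (t_trans + t_prop) per link.
Link 1: t_trans = 16000/(50*10^6) s = 0.3200 ms; t_prop = 1000/200000 s = 5.0000 ms; subtotal = 5.3200 ms
Link 2: t_trans = 16000/(5*10^6) s = 3.2000 ms; t_prop = 400/200000 s = 2.0000 ms; subtotal = 5.2000 ms
End-to-end = 5.3200 + 5.2000 = 10.5200 ms -> 10.520 ms (3 dp)

10.520


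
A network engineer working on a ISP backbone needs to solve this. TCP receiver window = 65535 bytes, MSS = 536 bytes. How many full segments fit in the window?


Given: RWND = 65535 bytes, MSS = 536 bytes
Full segments = floor(RWND / MSS)
Full segments = floor(65535 / 536)
Full segments = floor(122.2668) = 122

122


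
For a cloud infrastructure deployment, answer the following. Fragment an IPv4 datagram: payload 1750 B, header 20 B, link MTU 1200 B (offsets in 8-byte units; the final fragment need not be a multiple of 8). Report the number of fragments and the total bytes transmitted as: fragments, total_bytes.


Max data per non-final fragment = floor((MTU - header)/8)*8 = floor((1200 - 20)/8)*8 = floor(1180/8)*8 = 1176 B
Final fragment needs no 8-byte alignment: it can carry up to MTU - header = 1180 B
Non-final fragments needed = ceil((payload - 1180) / 1176) = ceil(570/1176) = ceil(0.4847) = 1
Number of fragments = 1 + 1 = 2
Fragment sizes (data): 1 * 1176 B + 574 B (last, 574 <= 1180 OK)
Total bytes sent = payload + n_frags * header = 1750 + 2*20 = 1750 + 40 = 1790 B

2, 1790


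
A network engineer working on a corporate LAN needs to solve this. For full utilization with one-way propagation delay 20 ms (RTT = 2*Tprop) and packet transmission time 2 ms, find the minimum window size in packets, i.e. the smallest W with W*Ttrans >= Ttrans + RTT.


Given: Ttrans = 2 ms, RTT = 40 ms (= 2 * Tprop, Tprop = 20 ms)
Time until first ACK returns = Ttrans + RTT = 2 + 40 = 42 ms
Need W * Ttrans >= Ttrans + RTT  ->  W >= (Ttrans + RTT) / Ttrans
(Ttrans + RTT) / Ttrans = 42 / 2 = 21
W_min = ceil(21) = 21

21


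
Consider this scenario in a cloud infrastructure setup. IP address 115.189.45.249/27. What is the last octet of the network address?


Given: IP = 115.189.45.249, prefix = /27
Subnet mask = 255.255.255.224
Last octet of IP: 249
Last octet of mask: 224
Network last octet = 249 AND 224 = 224

224


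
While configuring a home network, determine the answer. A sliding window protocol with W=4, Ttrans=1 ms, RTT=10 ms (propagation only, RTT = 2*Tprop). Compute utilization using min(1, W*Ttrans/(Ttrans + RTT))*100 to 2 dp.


Given: W = 4, Ttrans = 1 ms, RTT = 10 ms (= 2 * Tprop, Tprop = 5 ms)
Cycle time = Ttrans + RTT = 1 + 10 = 11 ms (first packet sent until its ACK returns)
W * Ttrans = 4 * 1 = 4 ms of sending per cycle
W * Ttrans / (Ttrans + RTT) = 4 / 11 = 0.363636
U = min(1, 0.363636) = 0.363636
U% = 36.36%

36.36


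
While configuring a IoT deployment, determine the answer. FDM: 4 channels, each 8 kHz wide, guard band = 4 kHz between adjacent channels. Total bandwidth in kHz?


Given: 4 channels, 8 kHz each, guard = 4 kHz
Channel bandwidth = 4 * 8 = 32 kHz
Guard bands = 3 gaps * 4 kHz = 12 kHz
Total = 32 + 12 = 44 kHz

44


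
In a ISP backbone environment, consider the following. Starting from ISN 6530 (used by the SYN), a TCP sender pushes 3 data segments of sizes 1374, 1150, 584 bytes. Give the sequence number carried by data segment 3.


The SYN occupies sequence number ISN = 6530, so the first data byte is ISN + 1 = 6531.
SEQ of data segment i = (ISN + 1) + sum of payload sizes of segments 1..i-1.
Segment 1: SEQ = 6531, payload = 1374 bytes
Segment 2: SEQ = 7905, payload = 1150 bytes
Segment 3: SEQ = 9055, payload = 584 bytes
SEQ of segment 3 = 6531 + 1374 + 1150 = 9055

9055


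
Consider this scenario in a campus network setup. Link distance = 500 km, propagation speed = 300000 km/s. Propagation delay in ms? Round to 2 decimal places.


Given: distance = 500 km, speed = 300000 km/s
Delay = distance / speed = 500 / 300000 seconds
Delay in ms = 500 * 1000 / 300000
Delay = 1.6667 ms
Rounded to 2 dp = 1.67 ms

1.67


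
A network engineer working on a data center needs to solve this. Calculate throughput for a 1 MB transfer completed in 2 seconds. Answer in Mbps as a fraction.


Given: file = 1 MB, time = 2 s
File in Mb = 1 * 8 = 8 Mb
Throughput = 8 / 2 Mbps
Throughput = 4 Mbps

4


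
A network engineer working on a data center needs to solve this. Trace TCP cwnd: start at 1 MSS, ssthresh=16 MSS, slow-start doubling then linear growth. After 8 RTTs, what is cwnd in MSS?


RTT 0: cwnd = 1 MSS (initial)
RTT 1: cwnd = 2 MSS (slow start, doubled)
RTT 2: cwnd = 4 MSS (slow start, doubled)
RTT 3: cwnd = 8 MSS (slow start, doubled)
RTT 4: cwnd = 16 MSS (slow start, doubled)
RTT 5: cwnd = 17 MSS (congestion avoidance, +1)
RTT 6: cwnd = 18 MSS (congestion avoidance, +1)
RTT 7: cwnd = 19 MSS (congestion avoidance, +1)
RTT 8: cwnd = 20 MSS (congestion avoidance, +1)

20


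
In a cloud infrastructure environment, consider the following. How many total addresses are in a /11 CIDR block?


Given: CIDR prefix /11
Host bits = 32 - 11 = 21
Total addresses = 2^21 = 2097152

2097152


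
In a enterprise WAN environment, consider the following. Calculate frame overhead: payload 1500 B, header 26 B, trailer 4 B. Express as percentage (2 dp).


Given: payload = 1500 B, header = 26 B, trailer = 4 B
Overhead bytes = header + trailer = 26 + 4 = 30
Total frame = payload + overhead = 1500 + 30 = 1530
Overhead % = 30 / 1530 * 100 = 1.9608% -> 1.96% (2 dp)

1.96


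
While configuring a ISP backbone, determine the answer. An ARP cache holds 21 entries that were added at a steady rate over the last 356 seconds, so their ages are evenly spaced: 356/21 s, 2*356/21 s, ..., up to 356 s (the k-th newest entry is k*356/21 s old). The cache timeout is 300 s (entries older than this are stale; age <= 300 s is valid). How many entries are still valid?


Ages are k * 356/21 s for k = 1..21 (spacing = 16.9524 s).
Entry k is valid iff k * 356/21 <= 300 iff k <= 21 * 300 / 356 = 17.6966
n_valid = floor(17.6966) = 17
(n_stale = 21 - 17 = 4)

17


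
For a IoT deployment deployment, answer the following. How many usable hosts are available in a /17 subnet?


Given: subnet mask /17
Host bits = 32 - 17 = 15
Total addresses = 2^15 = 32768
Usable hosts = 32768 - 2 (network + broadcast) = 32766

32766


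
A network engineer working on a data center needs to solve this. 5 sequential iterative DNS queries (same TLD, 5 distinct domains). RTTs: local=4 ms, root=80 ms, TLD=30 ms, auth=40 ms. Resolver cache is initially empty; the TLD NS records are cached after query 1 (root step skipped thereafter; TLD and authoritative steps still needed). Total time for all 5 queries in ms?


Lookup 1 (cold cache): local + root + TLD + auth = 4 + 80 + 30 + 40 = 154 ms
Lookups 2..5 (TLD NS cached -> skip root; new domain -> still ask TLD and auth): local + TLD + auth = 4 + 30 + 40 = 74 ms each
Remaining 4 lookups: 4 * 74 = 296 ms
Total = 154 + 296 = 450 ms

450


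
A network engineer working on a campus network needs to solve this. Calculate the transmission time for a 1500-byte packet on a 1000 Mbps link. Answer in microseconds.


Given: packet = 1500 bytes, bandwidth = 1000 Mbps
Packet in bits = 1500 * 8 = 12000 bits
Bandwidth = 1000 * 10^6 = 1000000000 bps
Time = 12000 / 1000000000 seconds
Time in us = 12000 * 10^6 / 1000000000 = 12

12
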